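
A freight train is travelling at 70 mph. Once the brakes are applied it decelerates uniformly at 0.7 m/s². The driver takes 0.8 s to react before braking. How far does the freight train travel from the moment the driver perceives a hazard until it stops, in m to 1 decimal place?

70 mph × 0.44704 = 31.2928 m/s.
Reaction distance = v·t_r = 31.2928 × 0.8 = 25.034 m.
Braking distance = v²/(2a) = 31.2928² / (2 × 0.700) = 979.239 / 1.400 = 699.456 m.
Total = 25.034 + 699.456 = 724.490 m.

Total stopping distance ≈ 724.5 m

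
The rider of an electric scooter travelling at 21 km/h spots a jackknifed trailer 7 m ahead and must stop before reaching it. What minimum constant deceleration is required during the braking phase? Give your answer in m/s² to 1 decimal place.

Required deceleration ≈ 2.4 m/s²

21 km/h ÷ 3.6 = 5.8333 m/s.
v² = 2a·d ⇒ a = v²/(2d) = 5.8333² / (2 × 7.000) = 34.027 / 14.000 = 2.4305 m/s².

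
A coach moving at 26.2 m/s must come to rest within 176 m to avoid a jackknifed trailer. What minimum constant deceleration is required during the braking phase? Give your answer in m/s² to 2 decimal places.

Required deceleration ≈ 1.95 m/s²

v² = 2a·d ⇒ a = v²/(2d) = 26.2000² / (2 × 176.000) = 686.440 / 352.000 = 1.9501 m/s².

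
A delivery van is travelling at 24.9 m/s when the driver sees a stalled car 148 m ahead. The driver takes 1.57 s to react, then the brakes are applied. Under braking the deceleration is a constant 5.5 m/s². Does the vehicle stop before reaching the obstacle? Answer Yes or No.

Reaction distance = 24.9000 × 1.57 = 39.093 m.
Braking distance = v²/(2a) = 620.010 / 11.000 = 56.365 m.
Total stopping distance = 39.093 + 56.365 = 95.458 m, vs 148 m available — it stops with 148 − 95.458 = 52.542 m to spare.

Yes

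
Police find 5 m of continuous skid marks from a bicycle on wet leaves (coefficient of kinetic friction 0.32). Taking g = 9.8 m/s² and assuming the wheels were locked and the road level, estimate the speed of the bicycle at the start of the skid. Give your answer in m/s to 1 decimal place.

Deceleration a = μg = 0.32 × 9.8 = 3.136 m/s².
v = √(2a·d) = √(2 × 3.136 × 5) = √31.360 = 5.6000 m/s.

Initial speed ≈ 5.6 m/s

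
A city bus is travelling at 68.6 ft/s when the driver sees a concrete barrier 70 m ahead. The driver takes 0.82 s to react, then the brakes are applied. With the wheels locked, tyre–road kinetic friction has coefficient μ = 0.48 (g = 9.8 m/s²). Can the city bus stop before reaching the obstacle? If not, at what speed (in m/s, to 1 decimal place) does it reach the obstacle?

Yes — it stops about 6.4 m short of the obstacle, so it never reaches it

68.6 ft/s × 0.3048 = 20.9093 m/s.
a = μg = 0.48 × 9.8 = 4.704 m/s².
Reaction distance = 20.9093 × 0.82 = 17.146 m.
Braking distance = v²/(2a) = 437.199 / 9.408 = 46.471 m.
Total stopping distance = 17.146 + 46.471 = 63.617 m, vs 70 m available — it stops with 70 − 63.617 = 6.383 m to spare.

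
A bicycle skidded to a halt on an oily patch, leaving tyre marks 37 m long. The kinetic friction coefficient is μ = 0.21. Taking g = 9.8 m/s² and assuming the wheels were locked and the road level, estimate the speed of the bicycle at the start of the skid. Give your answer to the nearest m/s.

Deceleration a = μg = 0.21 × 9.8 = 2.058 m/s².
v = √(2a·d) = √(2 × 2.058 × 37) = √152.292 = 12.3407 m/s.

Initial speed ≈ 12 m/s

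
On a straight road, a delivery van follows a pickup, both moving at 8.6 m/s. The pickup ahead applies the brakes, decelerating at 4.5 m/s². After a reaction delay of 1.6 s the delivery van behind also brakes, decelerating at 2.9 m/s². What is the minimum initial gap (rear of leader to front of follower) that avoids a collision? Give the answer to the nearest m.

Leader travels v²/(2a_L) = 73.960 / 9.000 = 8.218 m before stopping.
Follower covers v·t_r = 8.6000 × 1.6 = 13.760 m while reacting, then v²/(2a_F) = 73.960 / 5.800 = 12.752 m while braking, for a total of 13.760 + 12.752 = 26.512 m.
Since a_F ≤ a_L and the follower starts braking later, the follower is never slower than the leader, so the closest approach is when both have stopped.
Minimum gap = 26.512 − 8.218 = 18.294 m.

Minimum gap ≈ 18 m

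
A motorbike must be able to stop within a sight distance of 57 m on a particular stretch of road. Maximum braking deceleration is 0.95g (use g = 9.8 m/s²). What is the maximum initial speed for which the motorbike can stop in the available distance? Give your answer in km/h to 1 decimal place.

a = 0.95 × 9.8 = 9.310 m/s².
v²/(2a) = d ⇒ v = √(2 × 9.310 × 57) = √1061.34 = 32.5782 m/s.
32.5782 m/s × 3.6 = 117.282 km/h.

Maximum speed ≈ 117.3 km/h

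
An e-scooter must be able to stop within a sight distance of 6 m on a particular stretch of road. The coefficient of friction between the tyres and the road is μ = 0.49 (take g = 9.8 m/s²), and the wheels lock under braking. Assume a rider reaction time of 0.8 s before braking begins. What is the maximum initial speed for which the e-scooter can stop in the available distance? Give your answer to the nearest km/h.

a = μg = 0.49 × 9.8 = 4.802 m/s².
Stopping distance: v·t_r + v²/(2a) = 6 with t_r = 0.8 s and a = 4.802 m/s².
So v² + 7.683 v − 57.62 = 0.
Positive root: v = −a·t_r + √((a·t_r)² + 2a·d) = −3.842 + √(14.761 + 57.62) = 4.6657 m/s.
4.6657 m/s × 3.6 = 16.797 km/h.

Maximum speed ≈ 17 km/h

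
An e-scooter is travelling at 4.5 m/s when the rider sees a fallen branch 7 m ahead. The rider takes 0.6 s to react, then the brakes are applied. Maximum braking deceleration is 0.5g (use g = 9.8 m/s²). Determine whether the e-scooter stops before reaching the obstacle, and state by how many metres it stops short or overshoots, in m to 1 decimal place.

a = 0.5 × 9.8 = 4.900 m/s².
Reaction distance = 4.5000 × 0.6 = 2.700 m.
Braking distance = v²/(2a) = 20.250 / 9.800 = 2.066 m.
Total stopping distance = 2.700 + 2.066 = 4.766 m, vs 7 m available — it stops with 7 − 4.766 = 2.234 m to spare.

Yes — it stops 2.2 m short of the obstacle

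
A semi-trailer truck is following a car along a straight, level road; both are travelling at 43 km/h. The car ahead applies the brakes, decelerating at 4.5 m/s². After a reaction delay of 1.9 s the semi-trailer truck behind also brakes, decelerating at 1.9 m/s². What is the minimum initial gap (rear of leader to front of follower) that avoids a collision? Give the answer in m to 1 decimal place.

43 km/h ÷ 3.6 = 11.9444 m/s.
Leader travels v²/(2a_L) = 142.669 / 9.000 = 15.852 m before stopping.
Follower covers v·t_r = 11.9444 × 1.9 = 22.694 m while reacting, then v²/(2a_F) = 142.669 / 3.800 = 37.544 m while braking, for a total of 22.694 + 37.544 = 60.238 m.
Since a_F ≤ a_L and the follower starts braking later, the follower is never slower than the leader, so the closest approach is when both have stopped.
Minimum gap = 60.238 − 15.852 = 44.386 m.

Minimum gap ≈ 44.4 m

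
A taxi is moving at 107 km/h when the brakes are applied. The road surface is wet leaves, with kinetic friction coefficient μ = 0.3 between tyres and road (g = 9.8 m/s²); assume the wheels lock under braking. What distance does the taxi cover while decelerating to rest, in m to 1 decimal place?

Braking distance ≈ 150.2 m

107 km/h ÷ 3.6 = 29.7222 m/s.
a = μg = 0.3 × 9.8 = 2.940 m/s².
Braking distance = v²/(2a) = 29.7222² / (2 × 2.940) = 883.409 / 5.880 = 150.240 m.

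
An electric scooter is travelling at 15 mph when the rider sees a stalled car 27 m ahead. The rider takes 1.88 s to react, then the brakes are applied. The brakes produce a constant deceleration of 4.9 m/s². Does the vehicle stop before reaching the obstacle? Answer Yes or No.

Yes

15 mph × 0.44704 = 6.7056 m/s.
Reaction distance = 6.7056 × 1.88 = 12.607 m.
Braking distance = v²/(2a) = 44.965 / 9.800 = 4.588 m.
Total stopping distance = 12.607 + 4.588 = 17.195 m, vs 27 m available — it stops with 27 − 17.195 = 9.805 m to spare.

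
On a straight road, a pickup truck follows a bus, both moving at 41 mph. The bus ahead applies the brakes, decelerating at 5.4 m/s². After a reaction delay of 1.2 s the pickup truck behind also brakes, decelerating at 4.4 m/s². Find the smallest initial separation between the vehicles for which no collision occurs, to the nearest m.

41 mph × 0.44704 = 18.3286 m/s.
Leader travels v²/(2a_L) = 335.938 / 10.800 = 31.105 m before stopping.
Follower covers v·t_r = 18.3286 × 1.2 = 21.994 m while reacting, then v²/(2a_F) = 335.938 / 8.800 = 38.175 m while braking, for a total of 21.994 + 38.175 = 60.169 m.
Since a_F ≤ a_L and the follower starts braking later, the follower is never slower than the leader, so the closest approach is when both have stopped.
Minimum gap = 60.169 − 31.105 = 29.064 m.

Minimum gap ≈ 29 m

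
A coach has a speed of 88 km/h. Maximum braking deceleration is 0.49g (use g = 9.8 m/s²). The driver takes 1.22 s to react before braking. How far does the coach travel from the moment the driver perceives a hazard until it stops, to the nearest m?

Total stopping distance ≈ 92 m

88 km/h ÷ 3.6 = 24.4444 m/s.
a = 0.49 × 9.8 = 4.802 m/s².
Reaction distance = v·t_r = 24.4444 × 1.22 = 29.822 m.
Braking distance = v²/(2a) = 24.4444² / (2 × 4.802) = 597.529 / 9.604 = 62.217 m.
Total = 29.822 + 62.217 = 92.039 m.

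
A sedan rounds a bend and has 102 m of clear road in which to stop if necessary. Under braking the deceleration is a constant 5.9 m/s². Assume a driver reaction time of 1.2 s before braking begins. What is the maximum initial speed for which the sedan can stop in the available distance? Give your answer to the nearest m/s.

Maximum speed ≈ 28 m/s

Stopping distance: v·t_r + v²/(2a) = 102 with t_r = 1.2 s and a = 5.900 m/s².
So v² + 14.160 v − 1203.60 = 0.
Positive root: v = −a·t_r + √((a·t_r)² + 2a·d) = −7.080 + √(50.126 + 1203.60) = 28.3280 m/s.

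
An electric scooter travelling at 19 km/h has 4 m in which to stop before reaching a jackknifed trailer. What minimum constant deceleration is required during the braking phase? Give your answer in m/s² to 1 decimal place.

19 km/h ÷ 3.6 = 5.2778 m/s.
v² = 2a·d ⇒ a = v²/(2d) = 5.2778² / (2 × 4.000) = 27.855 / 8.000 = 3.4819 m/s².

Required deceleration ≈ 3.5 m/s²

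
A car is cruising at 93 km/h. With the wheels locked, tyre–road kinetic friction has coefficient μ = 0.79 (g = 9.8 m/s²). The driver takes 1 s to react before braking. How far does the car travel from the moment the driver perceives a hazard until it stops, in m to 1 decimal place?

Total stopping distance ≈ 68.9 m

93 km/h ÷ 3.6 = 25.8333 m/s.
a = μg = 0.79 × 9.8 = 7.742 m/s².
Reaction distance = v·t_r = 25.8333 × 1 = 25.833 m.
Braking distance = v²/(2a) = 25.8333² / (2 × 7.742) = 667.359 / 15.484 = 43.100 m.
Total = 25.833 + 43.100 = 68.933 m.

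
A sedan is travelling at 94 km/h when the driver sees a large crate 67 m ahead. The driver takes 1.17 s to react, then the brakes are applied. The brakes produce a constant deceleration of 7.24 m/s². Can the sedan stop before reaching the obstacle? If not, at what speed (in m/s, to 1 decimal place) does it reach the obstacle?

94 km/h ÷ 3.6 = 26.1111 m/s.
Reaction distance = 26.1111 × 1.17 = 30.550 m.
Braking distance needed to stop: v²/(2a) = 681.790 / 14.480 = 47.085 m, so total needed = 30.550 + 47.085 = 77.635 m > 67 m — it cannot stop.
Distance remaining when braking begins: 67 − 30.550 = 36.450 m.
v² = v₀² − 2a·d = 681.790 − 2 × 7.240 × 36.450 = 153.994 m²/s².
v = √153.994 = 12.409 m/s.

No — it strikes the obstacle at 12.4 m/s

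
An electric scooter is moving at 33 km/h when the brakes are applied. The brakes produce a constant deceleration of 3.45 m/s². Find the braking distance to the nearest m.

Braking distance ≈ 12 m

33 km/h ÷ 3.6 = 9.1667 m/s.
Braking distance = v²/(2a) = 9.1667² / (2 × 3.450) = 84.028 / 6.900 = 12.178 m.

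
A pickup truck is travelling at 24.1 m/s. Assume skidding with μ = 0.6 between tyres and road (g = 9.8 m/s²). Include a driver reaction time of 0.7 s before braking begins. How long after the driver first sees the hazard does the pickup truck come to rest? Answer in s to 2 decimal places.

a = μg = 0.6 × 9.8 = 5.880 m/s².
Braking time = v/a = 24.1000 / 5.880 = 4.099 s.
Total = 0.7 + 4.099 = 4.799 s.

Total time ≈ 4.80 s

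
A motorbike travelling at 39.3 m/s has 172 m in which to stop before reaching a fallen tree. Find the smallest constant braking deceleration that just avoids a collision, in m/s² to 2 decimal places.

v² = 2a·d ⇒ a = v²/(2d) = 39.3000² / (2 × 172.000) = 1544.490 / 344.000 = 4.4898 m/s².

Required deceleration ≈ 4.49 m/s²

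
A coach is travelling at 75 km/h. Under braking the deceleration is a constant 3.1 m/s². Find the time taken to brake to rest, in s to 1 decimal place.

Braking time ≈ 6.7 s

75 km/h ÷ 3.6 = 20.8333 m/s.
Braking time = v/a = 20.8333 / 3.100 = 6.720 s.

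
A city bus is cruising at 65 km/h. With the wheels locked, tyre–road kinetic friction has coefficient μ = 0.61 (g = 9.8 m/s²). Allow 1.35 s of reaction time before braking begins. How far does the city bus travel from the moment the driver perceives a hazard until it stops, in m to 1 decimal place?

Total stopping distance ≈ 51.6 m

65 km/h ÷ 3.6 = 18.0556 m/s.
a = μg = 0.61 × 9.8 = 5.978 m/s².
Reaction distance = v·t_r = 18.0556 × 1.35 = 24.375 m.
Braking distance = v²/(2a) = 18.0556² / (2 × 5.978) = 326.005 / 11.956 = 27.267 m.
Total = 24.375 + 27.267 = 51.642 m.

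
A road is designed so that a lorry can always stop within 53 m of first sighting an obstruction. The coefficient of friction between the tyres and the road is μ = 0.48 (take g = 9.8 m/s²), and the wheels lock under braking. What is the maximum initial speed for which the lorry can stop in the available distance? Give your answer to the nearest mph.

Maximum speed ≈ 50 mph

a = μg = 0.48 × 9.8 = 4.704 m/s².
v²/(2a) = d ⇒ v = √(2 × 4.704 × 53) = √498.62 = 22.3298 m/s.
22.3298 m/s ÷ 0.44704 = 49.950 mph.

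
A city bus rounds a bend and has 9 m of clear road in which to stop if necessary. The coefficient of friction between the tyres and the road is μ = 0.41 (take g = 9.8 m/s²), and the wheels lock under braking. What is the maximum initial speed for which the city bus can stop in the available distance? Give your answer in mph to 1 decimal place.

Maximum speed ≈ 19.0 mph

a = μg = 0.41 × 9.8 = 4.018 m/s².
v²/(2a) = d ⇒ v = √(2 × 4.018 × 9) = √72.32 = 8.5041 m/s.
8.5041 m/s ÷ 0.44704 = 19.023 mph.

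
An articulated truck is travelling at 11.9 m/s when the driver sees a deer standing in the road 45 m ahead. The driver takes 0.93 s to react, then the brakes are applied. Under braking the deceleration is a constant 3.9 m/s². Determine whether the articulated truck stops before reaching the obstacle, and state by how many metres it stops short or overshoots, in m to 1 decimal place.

Reaction distance = 11.9000 × 0.93 = 11.067 m.
Braking distance = v²/(2a) = 141.610 / 7.800 = 18.155 m.
Total stopping distance = 11.067 + 18.155 = 29.222 m, vs 45 m available — it stops with 45 − 29.222 = 15.778 m to spare.

Yes — it stops 15.8 m short of the obstacle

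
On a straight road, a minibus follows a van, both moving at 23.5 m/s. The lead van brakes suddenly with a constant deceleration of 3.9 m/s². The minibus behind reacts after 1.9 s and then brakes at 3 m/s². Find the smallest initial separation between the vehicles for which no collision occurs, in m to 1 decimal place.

Minimum gap ≈ 65.9 m

Leader travels v²/(2a_L) = 552.250 / 7.800 = 70.801 m before stopping.
Follower covers v·t_r = 23.5000 × 1.9 = 44.650 m while reacting, then v²/(2a_F) = 552.250 / 6.000 = 92.042 m while braking, for a total of 44.650 + 92.042 = 136.692 m.
Since a_F ≤ a_L and the follower starts braking later, the follower is never slower than the leader, so the closest approach is when both have stopped.
Minimum gap = 136.692 − 70.801 = 65.891 m.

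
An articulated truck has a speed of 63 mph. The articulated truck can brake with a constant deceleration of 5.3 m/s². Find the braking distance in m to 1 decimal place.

Braking distance ≈ 74.8 m

63 mph × 0.44704 = 28.1635 m/s.
Braking distance = v²/(2a) = 28.1635² / (2 × 5.300) = 793.183 / 10.600 = 74.829 m.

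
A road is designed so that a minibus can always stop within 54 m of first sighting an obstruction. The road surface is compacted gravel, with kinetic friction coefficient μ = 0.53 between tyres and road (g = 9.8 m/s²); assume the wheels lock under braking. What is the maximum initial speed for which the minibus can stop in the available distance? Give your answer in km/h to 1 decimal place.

Maximum speed ≈ 85.3 km/h

a = μg = 0.53 × 9.8 = 5.194 m/s².
v²/(2a) = d ⇒ v = √(2 × 5.194 × 54) = √560.95 = 23.6844 m/s.
23.6844 m/s × 3.6 = 85.264 km/h.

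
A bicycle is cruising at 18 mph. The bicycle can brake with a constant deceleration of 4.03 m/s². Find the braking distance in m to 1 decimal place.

Braking distance ≈ 8.0 m

18 mph × 0.44704 = 8.0467 m/s.
Braking distance = v²/(2a) = 8.0467² / (2 × 4.030) = 64.749 / 8.060 = 8.033 m.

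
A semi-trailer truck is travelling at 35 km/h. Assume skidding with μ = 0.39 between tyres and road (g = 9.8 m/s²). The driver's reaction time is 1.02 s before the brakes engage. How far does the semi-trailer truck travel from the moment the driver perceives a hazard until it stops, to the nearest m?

Total stopping distance ≈ 22 m

35 km/h ÷ 3.6 = 9.7222 m/s.
a = μg = 0.39 × 9.8 = 3.822 m/s².
Reaction distance = v·t_r = 9.7222 × 1.02 = 9.917 m.
Braking distance = v²/(2a) = 9.7222² / (2 × 3.822) = 94.521 / 7.644 = 12.365 m.
Total = 9.917 + 12.365 = 22.282 m.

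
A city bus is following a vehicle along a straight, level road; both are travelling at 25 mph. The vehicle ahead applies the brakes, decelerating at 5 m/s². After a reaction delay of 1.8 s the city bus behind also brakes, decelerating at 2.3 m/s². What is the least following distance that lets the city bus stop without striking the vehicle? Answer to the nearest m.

Minimum gap ≈ 35 m

25 mph × 0.44704 = 11.1760 m/s.
Leader travels v²/(2a_L) = 124.903 / 10.000 = 12.490 m before stopping.
Follower covers v·t_r = 11.1760 × 1.8 = 20.117 m while reacting, then v²/(2a_F) = 124.903 / 4.600 = 27.153 m while braking, for a total of 20.117 + 27.153 = 47.270 m.
Since a_F ≤ a_L and the follower starts braking later, the follower is never slower than the leader, so the closest approach is when both have stopped.
Minimum gap = 47.270 − 12.490 = 34.780 m.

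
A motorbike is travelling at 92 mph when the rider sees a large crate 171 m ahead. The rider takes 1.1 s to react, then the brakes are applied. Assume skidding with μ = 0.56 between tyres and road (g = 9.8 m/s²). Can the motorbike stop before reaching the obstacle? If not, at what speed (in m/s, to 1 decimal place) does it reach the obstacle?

92 mph × 0.44704 = 41.1277 m/s.
a = μg = 0.56 × 9.8 = 5.488 m/s².
Reaction distance = 41.1277 × 1.1 = 45.240 m.
Braking distance needed to stop: v²/(2a) = 1691.488 / 10.976 = 154.108 m, so total needed = 45.240 + 154.108 = 199.348 m > 171 m — it cannot stop.
Distance remaining when braking begins: 171 − 45.240 = 125.760 m.
v² = v₀² − 2a·d = 1691.488 − 2 × 5.488 × 125.760 = 311.146 m²/s².
v = √311.146 = 17.639 m/s.

No — it strikes the obstacle at 17.6 m/s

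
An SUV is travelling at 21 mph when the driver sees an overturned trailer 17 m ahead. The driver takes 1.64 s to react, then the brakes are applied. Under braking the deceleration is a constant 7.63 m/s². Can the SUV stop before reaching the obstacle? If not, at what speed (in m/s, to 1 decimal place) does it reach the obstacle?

No — it strikes the obstacle at 8.0 m/s

21 mph × 0.44704 = 9.3878 m/s.
Reaction distance = 9.3878 × 1.64 = 15.396 m.
Braking distance needed to stop: v²/(2a) = 88.131 / 15.260 = 5.775 m, so total needed = 15.396 + 5.775 = 21.171 m > 17 m — it cannot stop.
Distance remaining when braking begins: 17 − 15.396 = 1.604 m.
v² = v₀² − 2a·d = 88.131 − 2 × 7.630 × 1.604 = 63.654 m²/s².
v = √63.654 = 7.978 m/s.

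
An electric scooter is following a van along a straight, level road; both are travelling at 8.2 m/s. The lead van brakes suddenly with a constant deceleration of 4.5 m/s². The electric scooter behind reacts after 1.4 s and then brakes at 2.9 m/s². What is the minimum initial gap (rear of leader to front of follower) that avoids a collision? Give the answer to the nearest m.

Minimum gap ≈ 16 m

Leader travels v²/(2a_L) = 67.240 / 9.000 = 7.471 m before stopping.
Follower covers v·t_r = 8.2000 × 1.4 = 11.480 m while reacting, then v²/(2a_F) = 67.240 / 5.800 = 11.593 m while braking, for a total of 11.480 + 11.593 = 23.073 m.
Since a_F ≤ a_L and the follower starts braking later, the follower is never slower than the leader, so the closest approach is when both have stopped.
Minimum gap = 23.073 − 7.471 = 15.602 m.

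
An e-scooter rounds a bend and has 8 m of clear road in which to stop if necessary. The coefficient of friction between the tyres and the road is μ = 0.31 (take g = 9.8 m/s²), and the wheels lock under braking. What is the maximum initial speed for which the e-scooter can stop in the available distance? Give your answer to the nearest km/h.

a = μg = 0.31 × 9.8 = 3.038 m/s².
v²/(2a) = d ⇒ v = √(2 × 3.038 × 8) = √48.61 = 6.9721 m/s.
6.9721 m/s × 3.6 = 25.100 km/h.

Maximum speed ≈ 25 km/h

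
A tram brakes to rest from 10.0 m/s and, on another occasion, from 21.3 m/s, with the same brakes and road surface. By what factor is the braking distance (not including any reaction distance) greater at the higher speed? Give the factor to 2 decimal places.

Factor ≈ 4.54

Braking distance d = v²/(2a), so with a fixed, d ∝ v².
Factor = (21.3/10.0)² = 2.1300² = 4.5369.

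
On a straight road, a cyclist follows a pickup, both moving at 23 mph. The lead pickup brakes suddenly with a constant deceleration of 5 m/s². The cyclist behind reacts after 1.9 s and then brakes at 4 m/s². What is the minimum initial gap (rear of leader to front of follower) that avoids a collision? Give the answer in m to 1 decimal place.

23 mph × 0.44704 = 10.2819 m/s.
Leader travels v²/(2a_L) = 105.717 / 10.000 = 10.572 m before stopping.
Follower covers v·t_r = 10.2819 × 1.9 = 19.536 m while reacting, then v²/(2a_F) = 105.717 / 8.000 = 13.215 m while braking, for a total of 19.536 + 13.215 = 32.751 m.
Since a_F ≤ a_L and the follower starts braking later, the follower is never slower than the leader, so the closest approach is when both have stopped.
Minimum gap = 32.751 − 10.572 = 22.179 m.

Minimum gap ≈ 22.2 m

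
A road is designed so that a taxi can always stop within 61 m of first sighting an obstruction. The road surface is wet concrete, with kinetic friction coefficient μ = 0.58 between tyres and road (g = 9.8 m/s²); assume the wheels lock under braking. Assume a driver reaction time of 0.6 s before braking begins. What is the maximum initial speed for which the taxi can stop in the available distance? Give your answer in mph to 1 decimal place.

Maximum speed ≈ 51.8 mph

a = μg = 0.58 × 9.8 = 5.684 m/s².
Stopping distance: v·t_r + v²/(2a) = 61 with t_r = 0.6 s and a = 5.684 m/s².
So v² + 6.821 v − 693.45 = 0.
Positive root: v = −a·t_r + √((a·t_r)² + 2a·d) = −3.410 + √(11.628 + 693.45) = 23.1433 m/s.
23.1433 m/s ÷ 0.44704 = 51.770 mph.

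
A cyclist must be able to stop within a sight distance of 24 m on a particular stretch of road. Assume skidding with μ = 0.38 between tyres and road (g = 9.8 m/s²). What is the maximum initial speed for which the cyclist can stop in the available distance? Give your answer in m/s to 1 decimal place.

Maximum speed ≈ 13.4 m/s

a = μg = 0.38 × 9.8 = 3.724 m/s².
v²/(2a) = d ⇒ v = √(2 × 3.724 × 24) = √178.75 = 13.3697 m/s.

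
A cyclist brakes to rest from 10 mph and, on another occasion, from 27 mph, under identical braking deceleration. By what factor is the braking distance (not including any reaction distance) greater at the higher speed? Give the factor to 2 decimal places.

Braking distance d = v²/(2a), so with a fixed, d ∝ v².
Factor = (27/10)² = 2.7000² = 7.2900.

Factor ≈ 7.29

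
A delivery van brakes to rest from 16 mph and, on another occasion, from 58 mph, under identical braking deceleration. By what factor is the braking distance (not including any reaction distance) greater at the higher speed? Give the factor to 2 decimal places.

Factor ≈ 13.14

Braking distance d = v²/(2a), so with a fixed, d ∝ v².
Factor = (58/16)² = 3.6250² = 13.1406.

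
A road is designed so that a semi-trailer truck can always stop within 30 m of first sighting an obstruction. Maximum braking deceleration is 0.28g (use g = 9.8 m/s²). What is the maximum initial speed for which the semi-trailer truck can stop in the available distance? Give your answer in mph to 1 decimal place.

a = 0.28 × 9.8 = 2.744 m/s².
v²/(2a) = d ⇒ v = √(2 × 2.744 × 30) = √164.64 = 12.8312 m/s.
12.8312 m/s ÷ 0.44704 = 28.703 mph.

Maximum speed ≈ 28.7 mph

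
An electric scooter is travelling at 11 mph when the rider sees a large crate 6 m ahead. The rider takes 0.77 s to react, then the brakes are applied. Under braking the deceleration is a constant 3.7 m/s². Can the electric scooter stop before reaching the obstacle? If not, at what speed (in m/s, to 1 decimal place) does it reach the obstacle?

No — it strikes the obstacle at 2.8 m/s

11 mph × 0.44704 = 4.9174 m/s.
Reaction distance = 4.9174 × 0.77 = 3.786 m.
Braking distance needed to stop: v²/(2a) = 24.181 / 7.400 = 3.268 m, so total needed = 3.786 + 3.268 = 7.054 m > 6 m — it cannot stop.
Distance remaining when braking begins: 6 − 3.786 = 2.214 m.
v² = v₀² − 2a·d = 24.181 − 2 × 3.700 × 2.214 = 7.797 m²/s².
v = √7.797 = 2.792 m/s.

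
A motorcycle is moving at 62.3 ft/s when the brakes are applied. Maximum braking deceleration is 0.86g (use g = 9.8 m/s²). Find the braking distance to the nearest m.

Braking distance ≈ 21 m

62.3 ft/s × 0.3048 = 18.9890 m/s.
a = 0.86 × 9.8 = 8.428 m/s².
Braking distance = v²/(2a) = 18.9890² / (2 × 8.428) = 360.582 / 16.856 = 21.392 m.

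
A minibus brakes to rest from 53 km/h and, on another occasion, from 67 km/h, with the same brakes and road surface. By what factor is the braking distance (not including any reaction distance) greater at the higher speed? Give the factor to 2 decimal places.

Factor ≈ 1.60

Braking distance d = v²/(2a), so with a fixed, d ∝ v².
Factor = (67/53)² = 1.2642² = 1.5982.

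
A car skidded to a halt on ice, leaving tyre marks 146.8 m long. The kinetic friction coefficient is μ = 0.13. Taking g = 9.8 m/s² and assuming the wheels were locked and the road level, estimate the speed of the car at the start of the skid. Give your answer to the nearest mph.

Initial speed ≈ 43 mph

Deceleration a = μg = 0.13 × 9.8 = 1.274 m/s².
v = √(2a·d) = √(2 × 1.274 × 146.8) = √374.046 = 19.3403 m/s.
= 19.3403 ÷ 0.44704 = 43.263 mph.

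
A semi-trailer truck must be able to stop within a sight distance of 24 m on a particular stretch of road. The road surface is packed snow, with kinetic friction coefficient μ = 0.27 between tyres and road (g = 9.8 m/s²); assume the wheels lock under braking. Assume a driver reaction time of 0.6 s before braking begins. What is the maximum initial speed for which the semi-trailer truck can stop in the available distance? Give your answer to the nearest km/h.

Maximum speed ≈ 35 km/h

a = μg = 0.27 × 9.8 = 2.646 m/s².
Stopping distance: v·t_r + v²/(2a) = 24 with t_r = 0.6 s and a = 2.646 m/s².
So v² + 3.175 v − 127.01 = 0.
Positive root: v = −a·t_r + √((a·t_r)² + 2a·d) = −1.588 + √(2.522 + 127.01) = 9.7932 m/s.
9.7932 m/s × 3.6 = 35.256 km/h.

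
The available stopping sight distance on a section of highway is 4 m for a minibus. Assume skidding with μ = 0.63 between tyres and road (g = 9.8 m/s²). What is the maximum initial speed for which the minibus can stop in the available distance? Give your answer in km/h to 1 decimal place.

Maximum speed ≈ 25.3 km/h

a = μg = 0.63 × 9.8 = 6.174 m/s².
v²/(2a) = d ⇒ v = √(2 × 6.174 × 4) = √49.39 = 7.0278 m/s.
7.0278 m/s × 3.6 = 25.300 km/h.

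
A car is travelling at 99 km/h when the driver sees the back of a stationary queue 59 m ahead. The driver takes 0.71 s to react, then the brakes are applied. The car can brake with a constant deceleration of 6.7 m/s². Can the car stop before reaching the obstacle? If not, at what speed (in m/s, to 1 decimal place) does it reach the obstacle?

No — it strikes the obstacle at 15.1 m/s

99 km/h ÷ 3.6 = 27.5000 m/s.
Reaction distance = 27.5000 × 0.71 = 19.525 m.
Braking distance needed to stop: v²/(2a) = 756.250 / 13.400 = 56.437 m, so total needed = 19.525 + 56.437 = 75.962 m > 59 m — it cannot stop.
Distance remaining when braking begins: 59 − 19.525 = 39.475 m.
v² = v₀² − 2a·d = 756.250 − 2 × 6.700 × 39.475 = 227.285 m²/s².
v = √227.285 = 15.076 m/s.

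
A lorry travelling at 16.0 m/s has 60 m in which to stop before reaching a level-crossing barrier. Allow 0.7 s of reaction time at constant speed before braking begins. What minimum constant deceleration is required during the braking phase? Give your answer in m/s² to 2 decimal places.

Required deceleration ≈ 2.62 m/s²

Distance covered during reaction = 16.0000 × 0.7 = 11.200 m.
Distance available for braking: 60 − 11.200 = 48.800 m.
v² = 2a·d ⇒ a = v²/(2d) = 16.0000² / (2 × 48.800) = 256.000 / 97.600 = 2.6230 m/s².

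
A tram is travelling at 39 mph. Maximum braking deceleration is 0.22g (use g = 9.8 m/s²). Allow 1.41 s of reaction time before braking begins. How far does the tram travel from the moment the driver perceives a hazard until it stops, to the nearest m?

Total stopping distance ≈ 95 m

39 mph × 0.44704 = 17.4346 m/s.
a = 0.22 × 9.8 = 2.156 m/s².
Reaction distance = v·t_r = 17.4346 × 1.41 = 24.583 m.
Braking distance = v²/(2a) = 17.4346² / (2 × 2.156) = 303.965 / 4.312 = 70.493 m.
Total = 24.583 + 70.493 = 95.076 m.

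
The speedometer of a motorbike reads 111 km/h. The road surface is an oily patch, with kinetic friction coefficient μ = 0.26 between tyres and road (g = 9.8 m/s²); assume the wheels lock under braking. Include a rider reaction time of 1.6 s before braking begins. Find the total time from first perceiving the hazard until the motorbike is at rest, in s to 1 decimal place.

111 km/h ÷ 3.6 = 30.8333 m/s.
a = μg = 0.26 × 9.8 = 2.548 m/s².
Braking time = v/a = 30.8333 / 2.548 = 12.101 s.
Total = 1.6 + 12.101 = 13.701 s.

Total time ≈ 13.7 s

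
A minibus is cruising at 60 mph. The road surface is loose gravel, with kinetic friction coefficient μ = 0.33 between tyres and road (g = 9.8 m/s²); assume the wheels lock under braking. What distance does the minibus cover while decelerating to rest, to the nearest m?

Braking distance ≈ 111 m

60 mph × 0.44704 = 26.8224 m/s.
a = μg = 0.33 × 9.8 = 3.234 m/s².
Braking distance = v²/(2a) = 26.8224² / (2 × 3.234) = 719.441 / 6.468 = 111.231 m.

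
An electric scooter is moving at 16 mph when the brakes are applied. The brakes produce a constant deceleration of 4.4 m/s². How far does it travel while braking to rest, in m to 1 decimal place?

16 mph × 0.44704 = 7.1526 m/s.
Braking distance = v²/(2a) = 7.1526² / (2 × 4.400) = 51.160 / 8.800 = 5.814 m.

Braking distance ≈ 5.8 m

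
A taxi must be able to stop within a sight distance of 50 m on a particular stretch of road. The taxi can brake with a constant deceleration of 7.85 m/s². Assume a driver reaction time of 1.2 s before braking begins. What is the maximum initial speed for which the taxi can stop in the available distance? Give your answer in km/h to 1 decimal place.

Stopping distance: v·t_r + v²/(2a) = 50 with t_r = 1.2 s and a = 7.850 m/s².
So v² + 18.840 v − 785.00 = 0.
Positive root: v = −a·t_r + √((a·t_r)² + 2a·d) = −9.420 + √(88.736 + 785.00) = 20.1390 m/s.
20.1390 m/s × 3.6 = 72.500 km/h.

Maximum speed ≈ 72.5 km/h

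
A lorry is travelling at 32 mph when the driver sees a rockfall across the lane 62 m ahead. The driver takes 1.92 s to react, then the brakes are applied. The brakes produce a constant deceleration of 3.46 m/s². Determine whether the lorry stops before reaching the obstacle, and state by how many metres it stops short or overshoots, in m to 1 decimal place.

32 mph × 0.44704 = 14.3053 m/s.
Reaction distance = 14.3053 × 1.92 = 27.466 m.
Braking distance = v²/(2a) = 204.642 / 6.920 = 29.573 m.
Total stopping distance = 27.466 + 29.573 = 57.039 m, vs 62 m available — it stops with 62 − 57.039 = 4.961 m to spare.

Yes — it stops 5.0 m short of the obstacle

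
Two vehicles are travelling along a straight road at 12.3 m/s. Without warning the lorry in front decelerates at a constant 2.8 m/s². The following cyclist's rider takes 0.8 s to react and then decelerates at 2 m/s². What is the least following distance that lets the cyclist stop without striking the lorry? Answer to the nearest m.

Minimum gap ≈ 21 m

Leader travels v²/(2a_L) = 151.290 / 5.600 = 27.016 m before stopping.
Follower covers v·t_r = 12.3000 × 0.8 = 9.840 m while reacting, then v²/(2a_F) = 151.290 / 4.000 = 37.822 m while braking, for a total of 9.840 + 37.822 = 47.662 m.
Since a_F ≤ a_L and the follower starts braking later, the follower is never slower than the leader, so the closest approach is when both have stopped.
Minimum gap = 47.662 − 27.016 = 20.646 m.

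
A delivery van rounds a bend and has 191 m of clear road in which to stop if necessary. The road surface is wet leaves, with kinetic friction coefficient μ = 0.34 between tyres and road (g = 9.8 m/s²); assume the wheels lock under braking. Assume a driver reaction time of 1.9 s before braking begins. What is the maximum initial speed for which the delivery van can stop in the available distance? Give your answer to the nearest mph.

Maximum speed ≈ 67 mph

a = μg = 0.34 × 9.8 = 3.332 m/s².
Stopping distance: v·t_r + v²/(2a) = 191 with t_r = 1.9 s and a = 3.332 m/s².
So v² + 12.662 v − 1272.82 = 0.
Positive root: v = −a·t_r + √((a·t_r)² + 2a·d) = −6.331 + √(40.082 + 1272.82) = 29.9030 m/s.
29.9030 m/s ÷ 0.44704 = 66.891 mph.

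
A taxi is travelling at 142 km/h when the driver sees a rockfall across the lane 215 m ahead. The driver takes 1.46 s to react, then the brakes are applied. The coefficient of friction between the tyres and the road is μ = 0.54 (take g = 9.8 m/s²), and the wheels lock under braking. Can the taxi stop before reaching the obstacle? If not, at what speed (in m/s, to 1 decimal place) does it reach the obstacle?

Yes — it stops about 10.4 m short of the obstacle, so it never reaches it

142 km/h ÷ 3.6 = 39.4444 m/s.
a = μg = 0.54 × 9.8 = 5.292 m/s².
Reaction distance = 39.4444 × 1.46 = 57.589 m.
Braking distance = v²/(2a) = 1555.861 / 10.584 = 147.001 m.
Total stopping distance = 57.589 + 147.001 = 204.590 m, vs 215 m available — it stops with 215 − 204.590 = 10.410 m to spare.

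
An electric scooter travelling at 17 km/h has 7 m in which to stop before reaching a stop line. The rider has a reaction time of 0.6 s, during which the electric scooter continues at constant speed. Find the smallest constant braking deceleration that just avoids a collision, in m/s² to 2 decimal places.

Required deceleration ≈ 2.68 m/s²

17 km/h ÷ 3.6 = 4.7222 m/s.
Distance covered during reaction = 4.7222 × 0.6 = 2.833 m.
Distance available for braking: 7 − 2.833 = 4.167 m.
v² = 2a·d ⇒ a = v²/(2d) = 4.7222² / (2 × 4.167) = 22.299 / 8.334 = 2.6757 m/s².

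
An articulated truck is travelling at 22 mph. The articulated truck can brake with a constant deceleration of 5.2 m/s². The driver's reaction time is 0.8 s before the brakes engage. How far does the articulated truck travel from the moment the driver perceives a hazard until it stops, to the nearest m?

22 mph × 0.44704 = 9.8349 m/s.
Reaction distance = v·t_r = 9.8349 × 0.8 = 7.868 m.
Braking distance = v²/(2a) = 9.8349² / (2 × 5.200) = 96.725 / 10.400 = 9.300 m.
Total = 7.868 + 9.300 = 17.168 m.

Total stopping distance ≈ 17 m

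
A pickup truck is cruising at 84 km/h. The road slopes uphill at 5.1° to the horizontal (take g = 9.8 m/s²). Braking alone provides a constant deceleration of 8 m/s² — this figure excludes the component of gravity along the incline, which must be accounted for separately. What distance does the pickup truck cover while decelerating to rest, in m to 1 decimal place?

84 km/h ÷ 3.6 = 23.3333 m/s.
Gravity along the uphill slope adds to the braking deceleration: a_eff = 8.000 + 9.8·sin 5.1° = 8.000 + 0.871 = 8.871 m/s².
Braking distance = v²/(2a) = 23.3333² / (2 × 8.871) = 544.443 / 17.742 = 30.687 m.

Braking distance ≈ 30.7 m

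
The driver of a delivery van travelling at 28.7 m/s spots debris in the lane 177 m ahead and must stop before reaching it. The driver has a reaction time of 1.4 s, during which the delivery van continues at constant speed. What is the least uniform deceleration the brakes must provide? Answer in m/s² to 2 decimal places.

Distance covered during reaction = 28.7000 × 1.4 = 40.180 m.
Distance available for braking: 177 − 40.180 = 136.820 m.
v² = 2a·d ⇒ a = v²/(2d) = 28.7000² / (2 × 136.820) = 823.690 / 273.640 = 3.0101 m/s².

Required deceleration ≈ 3.01 m/s²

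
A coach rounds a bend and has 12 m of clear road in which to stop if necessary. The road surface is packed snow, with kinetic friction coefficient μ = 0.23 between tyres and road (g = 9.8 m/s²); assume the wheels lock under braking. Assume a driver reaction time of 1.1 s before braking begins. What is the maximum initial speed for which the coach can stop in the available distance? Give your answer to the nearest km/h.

Maximum speed ≈ 19 km/h

a = μg = 0.23 × 9.8 = 2.254 m/s².
Stopping distance: v·t_r + v²/(2a) = 12 with t_r = 1.1 s and a = 2.254 m/s².
So v² + 4.959 v − 54.10 = 0.
Positive root: v = −a·t_r + √((a·t_r)² + 2a·d) = −2.479 + √(6.145 + 54.10) = 5.2828 m/s.
5.2828 m/s × 3.6 = 19.018 km/h.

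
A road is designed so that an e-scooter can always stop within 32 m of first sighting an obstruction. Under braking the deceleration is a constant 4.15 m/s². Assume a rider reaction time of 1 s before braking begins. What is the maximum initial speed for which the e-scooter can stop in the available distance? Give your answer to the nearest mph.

Maximum speed ≈ 28 mph

Stopping distance: v·t_r + v²/(2a) = 32 with t_r = 1 s and a = 4.150 m/s².
So v² + 8.300 v − 265.60 = 0.
Positive root: v = −a·t_r + √((a·t_r)² + 2a·d) = −4.150 + √(17.223 + 265.60) = 12.6673 m/s.
12.6673 m/s ÷ 0.44704 = 28.336 mph.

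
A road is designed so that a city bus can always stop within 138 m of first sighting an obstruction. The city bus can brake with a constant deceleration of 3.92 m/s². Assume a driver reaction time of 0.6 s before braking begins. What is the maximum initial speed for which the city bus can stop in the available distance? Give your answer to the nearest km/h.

Stopping distance: v·t_r + v²/(2a) = 138 with t_r = 0.6 s and a = 3.920 m/s².
So v² + 4.704 v − 1081.92 = 0.
Positive root: v = −a·t_r + √((a·t_r)² + 2a·d) = −2.352 + √(5.532 + 1081.92) = 30.6245 m/s.
30.6245 m/s × 3.6 = 110.248 km/h.

Maximum speed ≈ 110 km/h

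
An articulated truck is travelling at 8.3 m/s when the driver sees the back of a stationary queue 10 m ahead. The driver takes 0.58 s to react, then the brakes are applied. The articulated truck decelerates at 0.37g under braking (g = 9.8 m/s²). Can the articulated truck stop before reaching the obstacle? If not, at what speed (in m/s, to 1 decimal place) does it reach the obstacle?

a = 0.37 × 9.8 = 3.626 m/s².
Reaction distance = 8.3000 × 0.58 = 4.814 m.
Braking distance needed to stop: v²/(2a) = 68.890 / 7.252 = 9.499 m, so total needed = 4.814 + 9.499 = 14.313 m > 10 m — it cannot stop.
Distance remaining when braking begins: 10 − 4.814 = 5.186 m.
v² = v₀² − 2a·d = 68.890 − 2 × 3.626 × 5.186 = 31.281 m²/s².
v = √31.281 = 5.593 m/s.

No — it strikes the obstacle at 5.6 m/s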